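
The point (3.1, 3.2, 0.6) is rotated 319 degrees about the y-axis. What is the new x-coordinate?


Rotation about y-axis: x' = x*cos(theta) + z*sin(theta)
= 3.1 * 0.7547 + 0.6 * -0.6561
= 1.946


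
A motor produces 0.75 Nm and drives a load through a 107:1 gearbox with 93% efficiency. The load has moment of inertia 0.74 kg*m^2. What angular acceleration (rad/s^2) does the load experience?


tau_out = tau_motor * N * eta
= 0.75 * 107 * 0.93 = 74.6325 Nm
alpha = tau_out / I = 74.6325 / 0.74
= 100.8547 rad/s^2


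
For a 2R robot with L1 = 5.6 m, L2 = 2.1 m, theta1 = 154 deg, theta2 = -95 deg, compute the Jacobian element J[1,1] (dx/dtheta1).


J[1,1] = -L1*sin(t1) - L2*sin(t1+t2)
= -5.6*sin(154) - 2.1*sin(59)
= -4.2549


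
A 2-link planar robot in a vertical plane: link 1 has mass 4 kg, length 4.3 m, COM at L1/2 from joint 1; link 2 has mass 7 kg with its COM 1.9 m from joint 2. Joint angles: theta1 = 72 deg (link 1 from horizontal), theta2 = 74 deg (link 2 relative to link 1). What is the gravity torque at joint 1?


Horizontal distance from joint 1 to link-1 COM:
  x_c1 = (L1/2)*cos(t1) = 2.15 * 0.309 = 0.6644 m
Horizontal distance from joint 1 to link-2 COM:
  x_c2 = L1*cos(t1) + Lc2*cos(t1+t2)
       = 4.3*0.309 + 1.9*-0.829 = -0.2464 m
tau1 = m1*g*x_c1 + m2*g*x_c2
     = 4*9.81*0.6644 + 7*9.81*-0.2464
     = 26.0705 + -16.9202
     = 9.1504 Nm


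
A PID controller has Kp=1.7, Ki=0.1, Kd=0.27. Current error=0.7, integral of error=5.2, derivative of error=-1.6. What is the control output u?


u = Kp*e + Ki*int(e) + Kd*de/dt
= 1.7*0.7 + 0.1*5.2 + 0.27*(-1.6)
= 1.19 + 0.52 + -0.432
= 1.278


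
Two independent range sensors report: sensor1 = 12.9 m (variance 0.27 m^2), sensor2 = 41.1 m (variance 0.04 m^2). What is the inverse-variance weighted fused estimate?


w1 = (1/var1) / (1/var1 + 1/var2)
   = 3.7037 / (3.7037 + 25.0) = 0.129
w2 = 1 - w1 = 0.871
fused = w1*s1 + w2*s2 = 1.6645 + 35.7968
= 37.4613 m


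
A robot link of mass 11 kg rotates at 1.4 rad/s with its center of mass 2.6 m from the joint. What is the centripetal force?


F = m * omega^2 * r
= 11 * 1.4^2 * 2.6
= 11 * 1.96 * 2.6
= 56.056 N


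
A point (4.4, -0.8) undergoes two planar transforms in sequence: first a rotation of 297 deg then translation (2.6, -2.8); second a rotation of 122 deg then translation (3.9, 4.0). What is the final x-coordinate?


After transform 1:
x1 = cos(297)*4.4 - sin(297)*-0.8 + 2.6 = 3.8848
y1 = sin(297)*4.4 + cos(297)*-0.8 + -2.8 = -7.0836
After transform 2:
x2 = cos(122)*3.8848 - sin(122)*-7.0836 + 3.9
= 7.8486


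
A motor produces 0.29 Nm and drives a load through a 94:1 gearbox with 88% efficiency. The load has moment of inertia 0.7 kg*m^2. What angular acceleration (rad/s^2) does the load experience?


tau_out = tau_motor * N * eta
= 0.29 * 94 * 0.88 = 23.9888 Nm
alpha = tau_out / I = 23.9888 / 0.7
= 34.2697 rad/s^2


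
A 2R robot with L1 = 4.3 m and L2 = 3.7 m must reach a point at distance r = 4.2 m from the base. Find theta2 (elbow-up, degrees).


cos(theta2) = (r^2 - L1^2 - L2^2) / (2*L1*L2)
cos(theta2) = (17.64 - 18.49 - 13.69) / 31.82
cos(theta2) = -0.456945
theta2 = 117.1902 degrees


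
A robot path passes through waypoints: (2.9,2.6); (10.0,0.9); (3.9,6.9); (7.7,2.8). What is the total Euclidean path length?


Segment lengths:
  seg1 = sqrt((7.1)^2 + (-1.7)^2) = 7.3007
  seg2 = sqrt((-6.1)^2 + (6.0)^2) = 8.5563
  seg3 = sqrt((3.8)^2 + (-4.1)^2) = 5.5902
Total = 21.4471


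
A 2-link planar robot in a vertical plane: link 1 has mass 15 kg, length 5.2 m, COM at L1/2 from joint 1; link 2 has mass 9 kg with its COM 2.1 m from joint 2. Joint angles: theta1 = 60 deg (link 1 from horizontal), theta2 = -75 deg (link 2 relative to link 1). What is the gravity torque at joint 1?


Horizontal distance from joint 1 to link-1 COM:
  x_c1 = (L1/2)*cos(t1) = 2.6 * 0.5 = 1.3 m
Horizontal distance from joint 1 to link-2 COM:
  x_c2 = L1*cos(t1) + Lc2*cos(t1+t2)
       = 5.2*0.5 + 2.1*0.9659 = 4.6284 m
tau1 = m1*g*x_c1 + m2*g*x_c2
     = 15*9.81*1.3 + 9*9.81*4.6284
     = 191.295 + 408.6453
     = 599.9403 Nm


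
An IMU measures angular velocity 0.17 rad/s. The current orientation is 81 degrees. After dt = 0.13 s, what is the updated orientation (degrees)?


delta_theta = w * dt = 0.17 * 0.13 = 0.0221 rad
= 1.2662 deg
theta_new = 81 + 1.2662 = 82.2662 deg


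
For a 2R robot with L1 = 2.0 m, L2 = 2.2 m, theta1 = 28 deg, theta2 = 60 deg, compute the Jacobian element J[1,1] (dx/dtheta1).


J[1,1] = -L1*sin(t1) - L2*sin(t1+t2)
= -2.0*sin(28) - 2.2*sin(88)
= -3.1376


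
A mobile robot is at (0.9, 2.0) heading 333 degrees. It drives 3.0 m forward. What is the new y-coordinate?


y_new = y0 + d*sin(theta)
= 2.0 + 3.0*sin(333)
= 2.0 + -1.362
= 0.638


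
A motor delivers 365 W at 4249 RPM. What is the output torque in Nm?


omega = 4249 * 2*pi/60 = 444.9542 rad/s
tau = P / omega = 365 / 444.9542
= 0.8203 Nm


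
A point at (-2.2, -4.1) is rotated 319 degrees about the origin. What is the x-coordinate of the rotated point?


x' = x*cos(theta) - y*sin(theta)
cos(319 deg) = 0.7547, sin(319 deg) = -0.6561
x' = -2.2 * 0.7547 - -4.1 * -0.6561
= -1.6604 - 2.6898
= -4.3502


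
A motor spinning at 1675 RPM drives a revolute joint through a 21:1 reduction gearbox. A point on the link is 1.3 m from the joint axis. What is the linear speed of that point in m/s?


omega_motor = 1675 * 2*pi/60 = 175.4056 rad/s
omega_joint = omega_motor / 21 = 8.3526 rad/s
v = omega_joint * r = 8.3526 * 1.3
= 10.8584 m/s


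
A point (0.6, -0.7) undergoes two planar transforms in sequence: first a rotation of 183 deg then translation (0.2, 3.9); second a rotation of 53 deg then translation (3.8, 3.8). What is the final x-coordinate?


After transform 1:
x1 = cos(183)*0.6 - sin(183)*-0.7 + 0.2 = -0.4358
y1 = sin(183)*0.6 + cos(183)*-0.7 + 3.9 = 4.5676
After transform 2:
x2 = cos(53)*-0.4358 - sin(53)*4.5676 + 3.8
= -0.1102


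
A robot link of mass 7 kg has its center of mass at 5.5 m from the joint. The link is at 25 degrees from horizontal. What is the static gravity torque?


tau = m*g*L*cos(angle)
= 7 * 9.81 * 5.5 * cos(25 deg)
= 7 * 9.81 * 5.5 * 0.9063
= 342.2989 Nm


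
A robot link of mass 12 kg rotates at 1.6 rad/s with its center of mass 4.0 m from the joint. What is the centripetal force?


F = m * omega^2 * r
= 12 * 1.6^2 * 4.0
= 12 * 2.56 * 4.0
= 122.88 N


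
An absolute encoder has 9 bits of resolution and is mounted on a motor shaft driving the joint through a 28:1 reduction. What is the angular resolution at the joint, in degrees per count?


counts = 2^9 = 512
effective counts at joint = 512 * 28 = 14336
resolution = 360 / 14336
= 0.0251 deg/count


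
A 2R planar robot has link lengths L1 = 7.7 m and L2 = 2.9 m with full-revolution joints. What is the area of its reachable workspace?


r_max = L1 + L2 = 10.6 m
r_min = |L1 - L2| = 4.8 m
Area = pi*(r_max^2 - r_min^2)
= pi*(112.36 - 23.04)
= pi * 89.32
= 280.6071 m^2


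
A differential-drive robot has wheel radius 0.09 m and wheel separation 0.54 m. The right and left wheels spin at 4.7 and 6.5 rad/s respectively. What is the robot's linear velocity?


vR = r*wR = 0.09*4.7 = 0.423 m/s
vL = r*wL = 0.09*6.5 = 0.585 m/s
v = (vR+vL)/2 = 0.504 m/s
omega = (vR-vL)/L = -0.3 rad/s
linear velocity = 0.504 m/s


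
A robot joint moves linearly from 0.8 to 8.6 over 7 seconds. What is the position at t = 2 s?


s = t/T = 2/7 = 0.2857
p(t) = p0 + (pf-p0)*s
= 0.8 + (8.6 - 0.8) * 0.2857
= 3.0286


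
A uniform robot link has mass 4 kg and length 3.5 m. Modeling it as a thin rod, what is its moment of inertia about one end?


I = (1/3) * m * L^2
= (1/3) * 4 * 3.5^2
= 0.333333 * 4 * 12.25
= 16.3333 kg*m^2


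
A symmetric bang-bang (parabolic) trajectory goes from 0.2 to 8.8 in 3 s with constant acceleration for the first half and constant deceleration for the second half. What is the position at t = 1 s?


Symmetric rest-to-rest: each phase covers (pf-p0)/2 in time T/2. 0.5*a*(T/2)^2 = (pf-p0)/2 => a = 4*(pf-p0)/T^2
a = 4*(8.8-0.2)/3^2 = 3.8222
t = 1 is in the acceleration phase (t <= T/2).
p = p0 + 0.5*a*t^2 = 0.2 + 0.5*3.8222*1^2
= 2.1111


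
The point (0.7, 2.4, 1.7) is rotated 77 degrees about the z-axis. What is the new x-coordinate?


Rotation about z-axis: x' = x*cos(theta) - y*sin(theta)
= 0.7 * 0.225 - 2.4 * 0.9744
= -2.181


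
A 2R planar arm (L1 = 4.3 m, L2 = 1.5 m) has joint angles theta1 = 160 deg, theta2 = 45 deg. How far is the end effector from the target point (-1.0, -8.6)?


End effector via forward kinematics:
x = L1*cos(t1) + L2*cos(t1+t2) = -5.4001
y = L1*sin(t1) + L2*sin(t1+t2) = 0.8368
Distance to target:
d = sqrt((-1.0 - -5.4001)^2 + (-8.6 - 0.8368)^2)
= sqrt(19.3612 + 89.0524)
= 10.4122 m


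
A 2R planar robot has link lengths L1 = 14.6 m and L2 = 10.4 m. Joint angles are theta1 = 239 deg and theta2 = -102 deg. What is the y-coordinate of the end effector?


Convert angles to radians: theta1 = 4.1713, theta2 = -1.7802
y = L1*sin(theta1) + L2*sin(theta1+theta2)
y = -12.5146 + 7.0928
y = -5.4219


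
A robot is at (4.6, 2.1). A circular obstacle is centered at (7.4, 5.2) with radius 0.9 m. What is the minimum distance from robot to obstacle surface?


center_dist = sqrt((4.6-7.4)^2 + (2.1-5.2)^2)
= sqrt(7.84 + 9.61)
= 4.1773
min_dist = center_dist - radius = 4.1773 - 0.9 = 3.2773 m


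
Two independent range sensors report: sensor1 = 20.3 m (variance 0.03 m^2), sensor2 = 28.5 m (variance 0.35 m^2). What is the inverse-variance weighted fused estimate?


w1 = (1/var1) / (1/var1 + 1/var2)
   = 33.3333 / (33.3333 + 2.8571) = 0.9211
w2 = 1 - w1 = 0.0789
fused = w1*s1 + w2*s2 = 18.6974 + 2.25
= 20.9474 m


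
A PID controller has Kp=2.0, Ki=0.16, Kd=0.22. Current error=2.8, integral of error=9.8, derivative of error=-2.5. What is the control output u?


u = Kp*e + Ki*int(e) + Kd*de/dt
= 2.0*2.8 + 0.16*9.8 + 0.22*(-2.5)
= 5.6 + 1.568 + -0.55
= 6.618


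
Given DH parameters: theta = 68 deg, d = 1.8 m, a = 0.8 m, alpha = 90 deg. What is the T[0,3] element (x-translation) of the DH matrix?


T[0,3] = a * cos(theta)
= 0.8 * cos(68 deg)
= 0.8 * 0.3746
= 0.2997


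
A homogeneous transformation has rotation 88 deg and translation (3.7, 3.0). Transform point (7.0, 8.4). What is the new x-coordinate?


x' = cos(theta)*px - sin(theta)*py + tx
= 0.0349*7.0 - 0.9994*8.4 + 3.7
= -4.4506


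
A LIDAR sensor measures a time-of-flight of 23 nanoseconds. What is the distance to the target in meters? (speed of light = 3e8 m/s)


tof = 23 ns = 2.3e-08 s
dist = c * tof / 2
= 3e8 * 2.3e-08 / 2
= 3.45 m


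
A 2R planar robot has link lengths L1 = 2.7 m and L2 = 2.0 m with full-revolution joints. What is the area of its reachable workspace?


r_max = L1 + L2 = 4.7 m
r_min = |L1 - L2| = 0.7 m
Area = pi*(r_max^2 - r_min^2)
= pi*(22.09 - 0.49)
= pi * 21.6
= 67.8584 m^2


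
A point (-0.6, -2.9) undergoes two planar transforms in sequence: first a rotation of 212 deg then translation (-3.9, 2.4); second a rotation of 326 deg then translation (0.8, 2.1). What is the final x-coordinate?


After transform 1:
x1 = cos(212)*-0.6 - sin(212)*-2.9 + -3.9 = -4.9279
y1 = sin(212)*-0.6 + cos(212)*-2.9 + 2.4 = 5.1773
After transform 2:
x2 = cos(326)*-4.9279 - sin(326)*5.1773 + 0.8
= -0.3903


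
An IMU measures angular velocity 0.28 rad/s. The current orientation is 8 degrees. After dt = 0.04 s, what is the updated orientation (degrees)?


delta_theta = w * dt = 0.28 * 0.04 = 0.0112 rad
= 0.6417 deg
theta_new = 8 + 0.6417 = 8.6417 deg


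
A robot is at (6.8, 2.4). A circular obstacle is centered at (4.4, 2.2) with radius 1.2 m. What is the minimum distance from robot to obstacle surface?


center_dist = sqrt((6.8-4.4)^2 + (2.4-2.2)^2)
= sqrt(5.76 + 0.04)
= 2.4083
min_dist = center_dist - radius = 2.4083 - 1.2 = 1.2083 m


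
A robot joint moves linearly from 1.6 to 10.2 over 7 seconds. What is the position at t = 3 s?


s = t/T = 3/7 = 0.4286
p(t) = p0 + (pf-p0)*s
= 1.6 + (10.2 - 1.6) * 0.4286
= 5.2857


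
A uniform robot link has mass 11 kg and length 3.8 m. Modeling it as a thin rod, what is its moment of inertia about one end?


I = (1/3) * m * L^2
= (1/3) * 11 * 3.8^2
= 0.333333 * 11 * 14.44
= 52.9467 kg*m^2


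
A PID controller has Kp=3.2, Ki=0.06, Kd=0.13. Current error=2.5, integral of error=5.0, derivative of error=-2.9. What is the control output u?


u = Kp*e + Ki*int(e) + Kd*de/dt
= 3.2*2.5 + 0.06*5.0 + 0.13*(-2.9)
= 8.0 + 0.3 + -0.377
= 7.923


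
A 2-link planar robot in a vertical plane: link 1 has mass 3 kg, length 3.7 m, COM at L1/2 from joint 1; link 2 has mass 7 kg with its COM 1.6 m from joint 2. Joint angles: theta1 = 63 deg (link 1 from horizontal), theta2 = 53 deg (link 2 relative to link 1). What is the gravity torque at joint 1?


Horizontal distance from joint 1 to link-1 COM:
  x_c1 = (L1/2)*cos(t1) = 1.85 * 0.454 = 0.8399 m
Horizontal distance from joint 1 to link-2 COM:
  x_c2 = L1*cos(t1) + Lc2*cos(t1+t2)
       = 3.7*0.454 + 1.6*-0.4384 = 0.9784 m
tau1 = m1*g*x_c1 + m2*g*x_c2
     = 3*9.81*0.8399 + 7*9.81*0.9784
     = 24.7177 + 67.1847
     = 91.9025 Nm


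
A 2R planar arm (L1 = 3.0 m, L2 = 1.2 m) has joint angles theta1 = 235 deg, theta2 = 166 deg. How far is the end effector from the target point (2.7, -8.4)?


End effector via forward kinematics:
x = L1*cos(t1) + L2*cos(t1+t2) = -0.8151
y = L1*sin(t1) + L2*sin(t1+t2) = -1.6702
Distance to target:
d = sqrt((2.7 - -0.8151)^2 + (-8.4 - -1.6702)^2)
= sqrt(12.3558 + 45.2904)
= 7.5925 m


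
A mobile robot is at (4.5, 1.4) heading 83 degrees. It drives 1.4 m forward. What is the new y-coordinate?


y_new = y0 + d*sin(theta)
= 1.4 + 1.4*sin(83)
= 1.4 + 1.3896
= 2.7896


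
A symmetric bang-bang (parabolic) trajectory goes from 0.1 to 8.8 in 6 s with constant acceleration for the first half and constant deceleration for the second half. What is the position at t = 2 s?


Symmetric rest-to-rest: each phase covers (pf-p0)/2 in time T/2. 0.5*a*(T/2)^2 = (pf-p0)/2 => a = 4*(pf-p0)/T^2
a = 4*(8.8-0.1)/6^2 = 0.9667
t = 2 is in the acceleration phase (t <= T/2).
p = p0 + 0.5*a*t^2 = 0.1 + 0.5*0.9667*2^2
= 2.0333


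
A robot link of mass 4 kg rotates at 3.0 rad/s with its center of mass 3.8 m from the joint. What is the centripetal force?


F = m * omega^2 * r
= 4 * 3.0^2 * 3.8
= 4 * 9.0 * 3.8
= 136.8 N


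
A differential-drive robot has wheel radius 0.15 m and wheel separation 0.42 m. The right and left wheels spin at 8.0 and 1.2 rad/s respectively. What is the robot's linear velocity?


vR = r*wR = 0.15*8.0 = 1.2 m/s
vL = r*wL = 0.15*1.2 = 0.18 m/s
v = (vR+vL)/2 = 0.69 m/s
omega = (vR-vL)/L = 2.4286 rad/s
linear velocity = 0.69 m/s


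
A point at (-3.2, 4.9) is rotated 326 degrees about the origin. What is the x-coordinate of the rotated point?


x' = x*cos(theta) - y*sin(theta)
cos(326 deg) = 0.829, sin(326 deg) = -0.5592
x' = -3.2 * 0.829 - 4.9 * -0.5592
= -2.6529 - -2.74
= 0.0871


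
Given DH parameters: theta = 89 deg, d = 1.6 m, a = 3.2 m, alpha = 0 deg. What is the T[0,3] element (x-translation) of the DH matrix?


T[0,3] = a * cos(theta)
= 3.2 * cos(89 deg)
= 3.2 * 0.0175
= 0.0558


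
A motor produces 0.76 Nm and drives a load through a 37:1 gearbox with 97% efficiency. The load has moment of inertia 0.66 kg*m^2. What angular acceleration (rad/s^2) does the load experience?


tau_out = tau_motor * N * eta
= 0.76 * 37 * 0.97 = 27.2764 Nm
alpha = tau_out / I = 27.2764 / 0.66
= 41.3279 rad/s^2


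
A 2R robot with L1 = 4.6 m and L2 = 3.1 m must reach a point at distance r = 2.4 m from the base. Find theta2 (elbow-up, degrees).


cos(theta2) = (r^2 - L1^2 - L2^2) / (2*L1*L2)
cos(theta2) = (5.76 - 21.16 - 9.61) / 28.52
cos(theta2) = -0.876928
theta2 = 151.274 degrees


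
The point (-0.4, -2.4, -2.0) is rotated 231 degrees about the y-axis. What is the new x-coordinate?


Rotation about y-axis: x' = x*cos(theta) + z*sin(theta)
= -0.4 * -0.6293 + -2.0 * -0.7771
= 1.806


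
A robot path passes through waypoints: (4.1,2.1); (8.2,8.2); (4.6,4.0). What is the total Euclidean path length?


Segment lengths:
  seg1 = sqrt((4.1)^2 + (6.1)^2) = 7.3498
  seg2 = sqrt((-3.6)^2 + (-4.2)^2) = 5.5317
Total = 12.8816


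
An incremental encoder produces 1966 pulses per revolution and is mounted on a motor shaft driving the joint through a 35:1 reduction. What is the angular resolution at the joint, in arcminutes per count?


counts per rev = 1966
effective counts at joint = 1966 * 35 = 68810
resolution = 360*60 / 68810
= 0.3139 arcmin/count


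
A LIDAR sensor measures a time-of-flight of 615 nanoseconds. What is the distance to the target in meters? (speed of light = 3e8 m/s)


tof = 615 ns = 6.15e-07 s
dist = c * tof / 2
= 3e8 * 6.15e-07 / 2
= 92.25 m


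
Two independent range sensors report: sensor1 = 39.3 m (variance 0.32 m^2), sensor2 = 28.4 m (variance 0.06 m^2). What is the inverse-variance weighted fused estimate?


w1 = (1/var1) / (1/var1 + 1/var2)
   = 3.125 / (3.125 + 16.6667) = 0.1579
w2 = 1 - w1 = 0.8421
fused = w1*s1 + w2*s2 = 6.2053 + 23.9158
= 30.1211 m


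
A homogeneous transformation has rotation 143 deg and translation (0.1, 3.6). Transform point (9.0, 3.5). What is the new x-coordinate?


x' = cos(theta)*px - sin(theta)*py + tx
= -0.7986*9.0 - 0.6018*3.5 + 0.1
= -9.1941


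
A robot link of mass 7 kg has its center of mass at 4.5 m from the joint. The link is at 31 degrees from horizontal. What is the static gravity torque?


tau = m*g*L*cos(angle)
= 7 * 9.81 * 4.5 * cos(31 deg)
= 7 * 9.81 * 4.5 * 0.8572
= 264.8776 Nm


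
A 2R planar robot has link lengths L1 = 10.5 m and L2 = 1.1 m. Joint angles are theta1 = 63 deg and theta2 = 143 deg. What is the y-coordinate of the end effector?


Convert angles to radians: theta1 = 1.0996, theta2 = 2.4958
y = L1*sin(theta1) + L2*sin(theta1+theta2)
y = 9.3556 + -0.4822
y = 8.8734


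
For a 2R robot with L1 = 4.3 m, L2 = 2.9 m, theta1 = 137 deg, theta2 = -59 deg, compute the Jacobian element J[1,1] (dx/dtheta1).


J[1,1] = -L1*sin(t1) - L2*sin(t1+t2)
= -4.3*sin(137) - 2.9*sin(78)
= -5.7692


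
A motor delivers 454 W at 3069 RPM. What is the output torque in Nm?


omega = 3069 * 2*pi/60 = 321.3849 rad/s
tau = P / omega = 454 / 321.3849
= 1.4126 Nm


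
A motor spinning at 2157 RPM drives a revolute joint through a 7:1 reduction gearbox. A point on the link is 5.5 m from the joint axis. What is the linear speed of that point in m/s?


omega_motor = 2157 * 2*pi/60 = 225.8805 rad/s
omega_joint = omega_motor / 7 = 32.2686 rad/s
v = omega_joint * r = 32.2686 * 5.5
= 177.4775 m/s


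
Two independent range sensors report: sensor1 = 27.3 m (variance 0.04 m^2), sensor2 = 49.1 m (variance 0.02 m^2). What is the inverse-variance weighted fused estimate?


w1 = (1/var1) / (1/var1 + 1/var2)
   = 25.0 / (25.0 + 50.0) = 0.3333
w2 = 1 - w1 = 0.6667
fused = w1*s1 + w2*s2 = 9.1 + 32.7333
= 41.8333 m


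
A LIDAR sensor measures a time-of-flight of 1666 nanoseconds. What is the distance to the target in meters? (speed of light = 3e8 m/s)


tof = 1666 ns = 1.666e-06 s
dist = c * tof / 2
= 3e8 * 1.666e-06 / 2
= 249.9 m


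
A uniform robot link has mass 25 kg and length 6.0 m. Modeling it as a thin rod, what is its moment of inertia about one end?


I = (1/3) * m * L^2
= (1/3) * 25 * 6.0^2
= 0.333333 * 25 * 36.0
= 300.0 kg*m^2


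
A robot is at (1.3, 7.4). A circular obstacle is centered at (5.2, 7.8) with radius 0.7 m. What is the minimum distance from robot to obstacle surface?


center_dist = sqrt((1.3-5.2)^2 + (7.4-7.8)^2)
= sqrt(15.21 + 0.16)
= 3.9205
min_dist = center_dist - radius = 3.9205 - 0.7 = 3.2205 m


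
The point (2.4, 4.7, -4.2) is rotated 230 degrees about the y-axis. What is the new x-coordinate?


Rotation about y-axis: x' = x*cos(theta) + z*sin(theta)
= 2.4 * -0.6428 + -4.2 * -0.766
= 1.6747


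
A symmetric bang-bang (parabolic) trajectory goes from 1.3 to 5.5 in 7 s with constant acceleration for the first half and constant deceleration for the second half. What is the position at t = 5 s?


Symmetric rest-to-rest: each phase covers (pf-p0)/2 in time T/2. 0.5*a*(T/2)^2 = (pf-p0)/2 => a = 4*(pf-p0)/T^2
a = 4*(5.5-1.3)/7^2 = 0.3429
t = 5 is in the deceleration phase (t > T/2).
p = pf - 0.5*a*(T-t)^2 = 5.5 - 0.5*0.3429*2^2
= 4.8143


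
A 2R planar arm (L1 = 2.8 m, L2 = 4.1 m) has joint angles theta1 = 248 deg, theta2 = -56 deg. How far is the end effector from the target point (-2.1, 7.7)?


End effector via forward kinematics:
x = L1*cos(t1) + L2*cos(t1+t2) = -5.0593
y = L1*sin(t1) + L2*sin(t1+t2) = -3.4486
Distance to target:
d = sqrt((-2.1 - -5.0593)^2 + (7.7 - -3.4486)^2)
= sqrt(8.7575 + 124.2902)
= 11.5346 m


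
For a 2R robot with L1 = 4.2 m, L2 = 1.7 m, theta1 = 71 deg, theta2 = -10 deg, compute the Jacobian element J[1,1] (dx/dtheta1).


J[1,1] = -L1*sin(t1) - L2*sin(t1+t2)
= -4.2*sin(71) - 1.7*sin(61)
= -5.458


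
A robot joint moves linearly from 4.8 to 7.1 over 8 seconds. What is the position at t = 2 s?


s = t/T = 2/8 = 0.25
p(t) = p0 + (pf-p0)*s
= 4.8 + (7.1 - 4.8) * 0.25
= 5.375


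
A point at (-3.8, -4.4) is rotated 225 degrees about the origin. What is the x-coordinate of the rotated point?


x' = x*cos(theta) - y*sin(theta)
cos(225 deg) = -0.7071, sin(225 deg) = -0.7071
x' = -3.8 * -0.7071 - -4.4 * -0.7071
= 2.687 - 3.1113
= -0.4243


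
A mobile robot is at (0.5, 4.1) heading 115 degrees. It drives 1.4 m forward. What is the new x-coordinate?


x_new = x0 + d*cos(theta)
= 0.5 + 1.4*cos(115)
= 0.5 + -0.5917
= -0.0917


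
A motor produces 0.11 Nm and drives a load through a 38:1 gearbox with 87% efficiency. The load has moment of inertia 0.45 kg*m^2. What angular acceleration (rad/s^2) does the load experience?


tau_out = tau_motor * N * eta
= 0.11 * 38 * 0.87 = 3.6366 Nm
alpha = tau_out / I = 3.6366 / 0.45
= 8.0813 rad/s^2


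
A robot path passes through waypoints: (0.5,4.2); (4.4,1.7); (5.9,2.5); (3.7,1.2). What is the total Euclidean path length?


Segment lengths:
  seg1 = sqrt((3.9)^2 + (-2.5)^2) = 4.6325
  seg2 = sqrt((1.5)^2 + (0.8)^2) = 1.7
  seg3 = sqrt((-2.2)^2 + (-1.3)^2) = 2.5554
Total = 8.8879


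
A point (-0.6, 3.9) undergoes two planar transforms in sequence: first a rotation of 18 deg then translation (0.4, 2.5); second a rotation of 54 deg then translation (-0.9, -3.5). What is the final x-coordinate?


After transform 1:
x1 = cos(18)*-0.6 - sin(18)*3.9 + 0.4 = -1.3758
y1 = sin(18)*-0.6 + cos(18)*3.9 + 2.5 = 6.0237
After transform 2:
x2 = cos(54)*-1.3758 - sin(54)*6.0237 + -0.9
= -6.582


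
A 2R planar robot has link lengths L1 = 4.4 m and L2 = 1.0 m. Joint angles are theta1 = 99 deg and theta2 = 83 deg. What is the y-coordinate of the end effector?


Convert angles to radians: theta1 = 1.7279, theta2 = 1.4486
y = L1*sin(theta1) + L2*sin(theta1+theta2)
y = 4.3458 + -0.0349
y = 4.3109


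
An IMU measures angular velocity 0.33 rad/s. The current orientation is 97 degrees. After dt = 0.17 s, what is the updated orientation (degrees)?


delta_theta = w * dt = 0.33 * 0.17 = 0.0561 rad
= 3.2143 deg
theta_new = 97 + 3.2143 = 100.2143 deg


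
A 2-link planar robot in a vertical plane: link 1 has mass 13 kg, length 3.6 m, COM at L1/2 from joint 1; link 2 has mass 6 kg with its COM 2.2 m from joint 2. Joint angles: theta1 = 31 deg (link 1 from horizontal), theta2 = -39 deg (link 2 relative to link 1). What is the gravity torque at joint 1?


Horizontal distance from joint 1 to link-1 COM:
  x_c1 = (L1/2)*cos(t1) = 1.8 * 0.8572 = 1.5429 m
Horizontal distance from joint 1 to link-2 COM:
  x_c2 = L1*cos(t1) + Lc2*cos(t1+t2)
       = 3.6*0.8572 + 2.2*0.9903 = 5.2644 m
tau1 = m1*g*x_c1 + m2*g*x_c2
     = 13*9.81*1.5429 + 6*9.81*5.2644
     = 196.7662 + 309.8621
     = 506.6283 Nm


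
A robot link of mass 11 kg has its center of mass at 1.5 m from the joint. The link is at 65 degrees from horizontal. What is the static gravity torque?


tau = m*g*L*cos(angle)
= 11 * 9.81 * 1.5 * cos(65 deg)
= 11 * 9.81 * 1.5 * 0.4226
= 68.4071 Nm


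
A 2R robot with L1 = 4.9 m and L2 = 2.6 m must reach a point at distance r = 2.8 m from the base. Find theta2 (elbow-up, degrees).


cos(theta2) = (r^2 - L1^2 - L2^2) / (2*L1*L2)
cos(theta2) = (7.84 - 24.01 - 6.76) / 25.48
cos(theta2) = -0.899922
theta2 = 154.1478 degrees


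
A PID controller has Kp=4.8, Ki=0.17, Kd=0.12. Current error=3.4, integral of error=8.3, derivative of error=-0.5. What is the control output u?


u = Kp*e + Ki*int(e) + Kd*de/dt
= 4.8*3.4 + 0.17*8.3 + 0.12*(-0.5)
= 16.32 + 1.411 + -0.06
= 17.671


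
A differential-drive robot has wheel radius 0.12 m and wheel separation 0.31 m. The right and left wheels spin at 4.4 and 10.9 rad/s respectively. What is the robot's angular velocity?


vR = r*wR = 0.12*4.4 = 0.528 m/s
vL = r*wL = 0.12*10.9 = 1.308 m/s
v = (vR+vL)/2 = 0.918 m/s
omega = (vR-vL)/L = -2.5161 rad/s
angular velocity = -2.5161 rad/s


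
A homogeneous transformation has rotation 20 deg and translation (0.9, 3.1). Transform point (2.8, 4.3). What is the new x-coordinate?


x' = cos(theta)*px - sin(theta)*py + tx
= 0.9397*2.8 - 0.342*4.3 + 0.9
= 2.0605


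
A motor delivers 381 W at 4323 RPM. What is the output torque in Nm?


omega = 4323 * 2*pi/60 = 452.7035 rad/s
tau = P / omega = 381 / 452.7035
= 0.8416 Nm


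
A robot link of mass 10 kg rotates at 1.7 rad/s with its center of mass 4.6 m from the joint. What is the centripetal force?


F = m * omega^2 * r
= 10 * 1.7^2 * 4.6
= 10 * 2.89 * 4.6
= 132.94 N


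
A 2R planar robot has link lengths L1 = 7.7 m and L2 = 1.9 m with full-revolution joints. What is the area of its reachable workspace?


r_max = L1 + L2 = 9.6 m
r_min = |L1 - L2| = 5.8 m
Area = pi*(r_max^2 - r_min^2)
= pi*(92.16 - 33.64)
= pi * 58.52
= 183.846 m^2


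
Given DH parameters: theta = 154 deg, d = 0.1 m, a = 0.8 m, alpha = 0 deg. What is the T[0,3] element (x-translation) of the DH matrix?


T[0,3] = a * cos(theta)
= 0.8 * cos(154 deg)
= 0.8 * -0.8988
= -0.719


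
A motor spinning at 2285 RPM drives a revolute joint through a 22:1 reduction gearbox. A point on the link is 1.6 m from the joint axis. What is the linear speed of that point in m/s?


omega_motor = 2285 * 2*pi/60 = 239.2846 rad/s
omega_joint = omega_motor / 22 = 10.8766 rad/s
v = omega_joint * r = 10.8766 * 1.6
= 17.4025 m/s


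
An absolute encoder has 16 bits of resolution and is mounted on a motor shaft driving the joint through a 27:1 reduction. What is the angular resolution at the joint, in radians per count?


counts = 2^16 = 65536
effective counts at joint = 65536 * 27 = 1769472
resolution = 2*pi / 1769472
= 3.5509e-06 rad/count


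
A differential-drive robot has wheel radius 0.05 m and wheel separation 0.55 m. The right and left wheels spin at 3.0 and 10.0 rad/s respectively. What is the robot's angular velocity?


vR = r*wR = 0.05*3.0 = 0.15 m/s
vL = r*wL = 0.05*10.0 = 0.5 m/s
v = (vR+vL)/2 = 0.325 m/s
omega = (vR-vL)/L = -0.6364 rad/s
angular velocity = -0.6364 rad/s


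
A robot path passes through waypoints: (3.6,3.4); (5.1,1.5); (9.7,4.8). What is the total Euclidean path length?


Segment lengths:
  seg1 = sqrt((1.5)^2 + (-1.9)^2) = 2.4207
  seg2 = sqrt((4.6)^2 + (3.3)^2) = 5.6613
Total = 8.082


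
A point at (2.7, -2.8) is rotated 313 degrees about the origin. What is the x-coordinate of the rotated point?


x' = x*cos(theta) - y*sin(theta)
cos(313 deg) = 0.682, sin(313 deg) = -0.7314
x' = 2.7 * 0.682 - -2.8 * -0.7314
= 1.8414 - 2.0478
= -0.2064


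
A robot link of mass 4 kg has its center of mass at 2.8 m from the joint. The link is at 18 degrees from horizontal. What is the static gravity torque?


tau = m*g*L*cos(angle)
= 4 * 9.81 * 2.8 * cos(18 deg)
= 4 * 9.81 * 2.8 * 0.9511
= 104.4945 Nm


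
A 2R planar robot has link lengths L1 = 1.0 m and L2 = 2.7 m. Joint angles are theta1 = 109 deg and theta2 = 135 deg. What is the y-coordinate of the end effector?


Convert angles to radians: theta1 = 1.9024, theta2 = 2.3562
y = L1*sin(theta1) + L2*sin(theta1+theta2)
y = 0.9455 + -2.4267
y = -1.4812


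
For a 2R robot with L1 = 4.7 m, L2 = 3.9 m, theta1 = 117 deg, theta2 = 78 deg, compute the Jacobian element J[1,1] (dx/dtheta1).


J[1,1] = -L1*sin(t1) - L2*sin(t1+t2)
= -4.7*sin(117) - 3.9*sin(195)
= -3.1783


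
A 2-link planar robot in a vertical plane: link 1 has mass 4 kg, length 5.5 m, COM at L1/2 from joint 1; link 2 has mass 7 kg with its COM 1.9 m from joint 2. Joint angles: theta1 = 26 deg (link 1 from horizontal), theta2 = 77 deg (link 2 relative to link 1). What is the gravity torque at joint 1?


Horizontal distance from joint 1 to link-1 COM:
  x_c1 = (L1/2)*cos(t1) = 2.75 * 0.8988 = 2.4717 m
Horizontal distance from joint 1 to link-2 COM:
  x_c2 = L1*cos(t1) + Lc2*cos(t1+t2)
       = 5.5*0.8988 + 1.9*-0.225 = 4.516 m
tau1 = m1*g*x_c1 + m2*g*x_c2
     = 4*9.81*2.4717 + 7*9.81*4.516
     = 96.9889 + 310.111
     = 407.0999 Nm


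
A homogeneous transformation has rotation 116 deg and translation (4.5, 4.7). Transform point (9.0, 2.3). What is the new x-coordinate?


x' = cos(theta)*px - sin(theta)*py + tx
= -0.4384*9.0 - 0.8988*2.3 + 4.5
= -1.5126


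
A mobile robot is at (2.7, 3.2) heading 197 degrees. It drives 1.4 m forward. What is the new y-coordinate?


y_new = y0 + d*sin(theta)
= 3.2 + 1.4*sin(197)
= 3.2 + -0.4093
= 2.7907


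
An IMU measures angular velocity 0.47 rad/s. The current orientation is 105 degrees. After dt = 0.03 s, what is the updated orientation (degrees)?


delta_theta = w * dt = 0.47 * 0.03 = 0.0141 rad
= 0.8079 deg
theta_new = 105 + 0.8079 = 105.8079 deg


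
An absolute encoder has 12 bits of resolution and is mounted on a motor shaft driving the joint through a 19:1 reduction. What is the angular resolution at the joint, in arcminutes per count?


counts = 2^12 = 4096
effective counts at joint = 4096 * 19 = 77824
resolution = 360*60 / 77824
= 0.2775 arcmin/count


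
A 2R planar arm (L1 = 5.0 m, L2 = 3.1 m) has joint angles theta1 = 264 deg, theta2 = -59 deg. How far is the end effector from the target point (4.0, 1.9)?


End effector via forward kinematics:
x = L1*cos(t1) + L2*cos(t1+t2) = -3.3322
y = L1*sin(t1) + L2*sin(t1+t2) = -6.2827
Distance to target:
d = sqrt((4.0 - -3.3322)^2 + (1.9 - -6.2827)^2)
= sqrt(53.7611 + 66.957)
= 10.9872 m


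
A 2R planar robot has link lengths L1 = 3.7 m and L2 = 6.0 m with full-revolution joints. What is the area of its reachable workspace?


r_max = L1 + L2 = 9.7 m
r_min = |L1 - L2| = 2.3 m
Area = pi*(r_max^2 - r_min^2)
= pi*(94.09 - 5.29)
= pi * 88.8
= 278.9734 m^2


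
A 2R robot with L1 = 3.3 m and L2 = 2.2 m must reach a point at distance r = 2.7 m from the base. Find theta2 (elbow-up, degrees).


cos(theta2) = (r^2 - L1^2 - L2^2) / (2*L1*L2)
cos(theta2) = (7.29 - 10.89 - 4.84) / 14.52
cos(theta2) = -0.581267
theta2 = 125.5397 degrees


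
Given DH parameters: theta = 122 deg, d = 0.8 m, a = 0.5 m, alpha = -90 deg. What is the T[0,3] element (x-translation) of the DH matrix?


T[0,3] = a * cos(theta)
= 0.5 * cos(122 deg)
= 0.5 * -0.5299
= -0.265


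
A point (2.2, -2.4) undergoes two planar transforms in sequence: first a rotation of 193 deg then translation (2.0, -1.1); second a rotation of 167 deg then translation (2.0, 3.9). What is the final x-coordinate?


After transform 1:
x1 = cos(193)*2.2 - sin(193)*-2.4 + 2.0 = -0.6835
y1 = sin(193)*2.2 + cos(193)*-2.4 + -1.1 = 0.7436
After transform 2:
x2 = cos(167)*-0.6835 - sin(167)*0.7436 + 2.0
= 2.4987


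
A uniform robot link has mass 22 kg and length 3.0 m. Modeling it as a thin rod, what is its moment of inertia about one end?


I = (1/3) * m * L^2
= (1/3) * 22 * 3.0^2
= 0.333333 * 22 * 9.0
= 66.0 kg*m^2


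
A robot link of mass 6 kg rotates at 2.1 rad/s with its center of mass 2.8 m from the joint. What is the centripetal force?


F = m * omega^2 * r
= 6 * 2.1^2 * 2.8
= 6 * 4.41 * 2.8
= 74.088 N


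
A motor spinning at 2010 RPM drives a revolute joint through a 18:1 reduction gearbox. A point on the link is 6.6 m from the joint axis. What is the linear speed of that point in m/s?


omega_motor = 2010 * 2*pi/60 = 210.4867 rad/s
omega_joint = omega_motor / 18 = 11.6937 rad/s
v = omega_joint * r = 11.6937 * 6.6
= 77.1785 m/s


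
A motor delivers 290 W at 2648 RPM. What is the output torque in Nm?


omega = 2648 * 2*pi/60 = 277.2979 rad/s
tau = P / omega = 290 / 277.2979
= 1.0458 Nm


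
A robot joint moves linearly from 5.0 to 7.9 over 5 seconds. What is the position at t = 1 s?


s = t/T = 1/5 = 0.2
p(t) = p0 + (pf-p0)*s
= 5.0 + (7.9 - 5.0) * 0.2
= 5.58


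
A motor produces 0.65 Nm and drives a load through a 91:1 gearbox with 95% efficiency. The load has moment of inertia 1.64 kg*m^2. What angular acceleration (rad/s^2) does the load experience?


tau_out = tau_motor * N * eta
= 0.65 * 91 * 0.95 = 56.1925 Nm
alpha = tau_out / I = 56.1925 / 1.64
= 34.2637 rad/s^2


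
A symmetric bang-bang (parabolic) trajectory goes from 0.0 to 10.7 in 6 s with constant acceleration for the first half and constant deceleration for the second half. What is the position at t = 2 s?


Symmetric rest-to-rest: each phase covers (pf-p0)/2 in time T/2. 0.5*a*(T/2)^2 = (pf-p0)/2 => a = 4*(pf-p0)/T^2
a = 4*(10.7-0.0)/6^2 = 1.1889
t = 2 is in the acceleration phase (t <= T/2).
p = p0 + 0.5*a*t^2 = 0.0 + 0.5*1.1889*2^2
= 2.3778


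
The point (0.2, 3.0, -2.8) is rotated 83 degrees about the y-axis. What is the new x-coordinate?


Rotation about y-axis: x' = x*cos(theta) + z*sin(theta)
= 0.2 * 0.1219 + -2.8 * 0.9925
= -2.7548


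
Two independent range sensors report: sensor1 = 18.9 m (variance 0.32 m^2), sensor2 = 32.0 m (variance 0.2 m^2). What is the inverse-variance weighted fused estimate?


w1 = (1/var1) / (1/var1 + 1/var2)
   = 3.125 / (3.125 + 5.0) = 0.3846
w2 = 1 - w1 = 0.6154
fused = w1*s1 + w2*s2 = 7.2692 + 19.6923
= 26.9615 m


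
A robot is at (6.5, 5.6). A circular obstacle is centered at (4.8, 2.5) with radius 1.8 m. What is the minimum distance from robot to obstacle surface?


center_dist = sqrt((6.5-4.8)^2 + (5.6-2.5)^2)
= sqrt(2.89 + 9.61)
= 3.5355
min_dist = center_dist - radius = 3.5355 - 1.8 = 1.7355 m


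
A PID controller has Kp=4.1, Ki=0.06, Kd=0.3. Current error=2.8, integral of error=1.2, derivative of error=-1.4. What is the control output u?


u = Kp*e + Ki*int(e) + Kd*de/dt
= 4.1*2.8 + 0.06*1.2 + 0.3*(-1.4)
= 11.48 + 0.072 + -0.42
= 11.132


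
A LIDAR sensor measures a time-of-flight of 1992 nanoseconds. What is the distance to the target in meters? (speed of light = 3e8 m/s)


tof = 1992 ns = 1.992e-06 s
dist = c * tof / 2
= 3e8 * 1.992e-06 / 2
= 298.8 m


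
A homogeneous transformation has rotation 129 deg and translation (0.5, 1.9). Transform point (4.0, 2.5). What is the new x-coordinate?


x' = cos(theta)*px - sin(theta)*py + tx
= -0.6293*4.0 - 0.7771*2.5 + 0.5
= -3.9601


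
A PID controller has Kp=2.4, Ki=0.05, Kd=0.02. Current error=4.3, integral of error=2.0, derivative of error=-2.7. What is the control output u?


u = Kp*e + Ki*int(e) + Kd*de/dt
= 2.4*4.3 + 0.05*2.0 + 0.02*(-2.7)
= 10.32 + 0.1 + -0.054
= 10.366


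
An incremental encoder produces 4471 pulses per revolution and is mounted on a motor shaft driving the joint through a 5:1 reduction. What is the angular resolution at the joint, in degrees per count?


counts per rev = 4471
effective counts at joint = 4471 * 5 = 22355
resolution = 360 / 22355
= 0.0161 deg/count


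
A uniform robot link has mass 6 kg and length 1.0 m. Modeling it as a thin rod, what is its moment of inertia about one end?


I = (1/3) * m * L^2
= (1/3) * 6 * 1.0^2
= 0.333333 * 6 * 1.0
= 2.0 kg*m^2


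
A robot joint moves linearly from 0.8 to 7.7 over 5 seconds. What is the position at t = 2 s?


s = t/T = 2/5 = 0.4
p(t) = p0 + (pf-p0)*s
= 0.8 + (7.7 - 0.8) * 0.4
= 3.56


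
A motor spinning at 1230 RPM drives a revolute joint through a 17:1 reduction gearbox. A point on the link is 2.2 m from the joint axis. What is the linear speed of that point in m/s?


omega_motor = 1230 * 2*pi/60 = 128.8053 rad/s
omega_joint = omega_motor / 17 = 7.5768 rad/s
v = omega_joint * r = 7.5768 * 2.2
= 16.6689 m/s


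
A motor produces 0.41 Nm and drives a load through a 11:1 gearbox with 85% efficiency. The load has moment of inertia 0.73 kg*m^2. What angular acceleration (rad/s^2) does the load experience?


tau_out = tau_motor * N * eta
= 0.41 * 11 * 0.85 = 3.8335 Nm
alpha = tau_out / I = 3.8335 / 0.73
= 5.2514 rad/s^2


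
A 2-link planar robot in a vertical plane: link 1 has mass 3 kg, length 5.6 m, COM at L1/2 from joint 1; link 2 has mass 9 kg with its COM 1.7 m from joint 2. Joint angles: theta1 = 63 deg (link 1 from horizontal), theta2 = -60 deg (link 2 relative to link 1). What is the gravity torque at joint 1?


Horizontal distance from joint 1 to link-1 COM:
  x_c1 = (L1/2)*cos(t1) = 2.8 * 0.454 = 1.2712 m
Horizontal distance from joint 1 to link-2 COM:
  x_c2 = L1*cos(t1) + Lc2*cos(t1+t2)
       = 5.6*0.454 + 1.7*0.9986 = 4.24 m
tau1 = m1*g*x_c1 + m2*g*x_c2
     = 3*9.81*1.2712 + 9*9.81*4.24
     = 37.4106 + 374.3511
     = 411.7617 Nm


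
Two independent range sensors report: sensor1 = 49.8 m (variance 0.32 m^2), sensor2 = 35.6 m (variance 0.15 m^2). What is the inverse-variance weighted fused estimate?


w1 = (1/var1) / (1/var1 + 1/var2)
   = 3.125 / (3.125 + 6.6667) = 0.3191
w2 = 1 - w1 = 0.6809
fused = w1*s1 + w2*s2 = 15.8936 + 24.2383
= 40.1319 m


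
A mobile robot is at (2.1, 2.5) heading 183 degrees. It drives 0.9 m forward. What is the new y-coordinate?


y_new = y0 + d*sin(theta)
= 2.5 + 0.9*sin(183)
= 2.5 + -0.0471
= 2.4529


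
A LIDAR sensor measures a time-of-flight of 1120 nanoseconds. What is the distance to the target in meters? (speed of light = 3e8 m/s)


tof = 1120 ns = 1.12e-06 s
dist = c * tof / 2
= 3e8 * 1.12e-06 / 2
= 168.0 m


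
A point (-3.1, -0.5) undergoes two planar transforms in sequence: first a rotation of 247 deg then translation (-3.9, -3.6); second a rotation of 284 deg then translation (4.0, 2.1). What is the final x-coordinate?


After transform 1:
x1 = cos(247)*-3.1 - sin(247)*-0.5 + -3.9 = -3.149
y1 = sin(247)*-3.1 + cos(247)*-0.5 + -3.6 = -0.5511
After transform 2:
x2 = cos(284)*-3.149 - sin(284)*-0.5511 + 4.0
= 2.7035


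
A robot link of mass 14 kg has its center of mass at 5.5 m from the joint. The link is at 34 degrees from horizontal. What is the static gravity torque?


tau = m*g*L*cos(angle)
= 14 * 9.81 * 5.5 * cos(34 deg)
= 14 * 9.81 * 5.5 * 0.829
= 626.2301 Nm


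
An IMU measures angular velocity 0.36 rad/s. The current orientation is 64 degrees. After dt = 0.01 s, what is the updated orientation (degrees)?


delta_theta = w * dt = 0.36 * 0.01 = 0.0036 rad
= 0.2063 deg
theta_new = 64 + 0.2063 = 64.2063 deg


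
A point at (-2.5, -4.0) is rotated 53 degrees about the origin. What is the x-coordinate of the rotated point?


x' = x*cos(theta) - y*sin(theta)
cos(53 deg) = 0.6018, sin(53 deg) = 0.7986
x' = -2.5 * 0.6018 - -4.0 * 0.7986
= -1.5045 - -3.1945
= 1.69


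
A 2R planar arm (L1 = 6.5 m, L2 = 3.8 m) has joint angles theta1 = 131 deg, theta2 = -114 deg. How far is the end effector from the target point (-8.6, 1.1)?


End effector via forward kinematics:
x = L1*cos(t1) + L2*cos(t1+t2) = -0.6304
y = L1*sin(t1) + L2*sin(t1+t2) = 6.0166
Distance to target:
d = sqrt((-8.6 - -0.6304)^2 + (1.1 - 6.0166)^2)
= sqrt(63.5141 + 24.1732)
= 9.3642 m


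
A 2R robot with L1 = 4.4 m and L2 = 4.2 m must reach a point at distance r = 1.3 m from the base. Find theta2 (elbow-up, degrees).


cos(theta2) = (r^2 - L1^2 - L2^2) / (2*L1*L2)
cos(theta2) = (1.69 - 19.36 - 17.64) / 36.96
cos(theta2) = -0.955357
theta2 = 162.8153 degrees
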